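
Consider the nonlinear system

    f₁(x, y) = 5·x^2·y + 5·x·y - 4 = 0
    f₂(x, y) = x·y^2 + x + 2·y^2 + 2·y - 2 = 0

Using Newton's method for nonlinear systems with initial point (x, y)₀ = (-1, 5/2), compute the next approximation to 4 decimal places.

(-1.3200, 1.6529)

At (-1, 5/2): F = (-4.0000, 8.2500).
Jacobian J = [[10·x·y + 5·y, 5·x^2 + 5·x], [y^2 + 1, 2·x·y + 4·y + 2]].
At the point, J = [[-12.5000, 0.0000], [7.2500, 7.0000]] (det J = -87.5000).
Solving J·Δ = −F gives Δ = (-0.3200, -0.8471).
Then the next iterate is (x, y)₁ = (-1.3200, 1.6529).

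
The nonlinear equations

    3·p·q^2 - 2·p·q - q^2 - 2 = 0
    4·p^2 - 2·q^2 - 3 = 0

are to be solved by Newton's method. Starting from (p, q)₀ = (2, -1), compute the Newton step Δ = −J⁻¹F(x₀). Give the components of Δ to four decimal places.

At (2, -1): F = (7.0000, 11.0000).
Jacobian J = [[3·q^2 - 2·q, 6·p·q - 2·p - 2·q], [8·p, -4·q]].
At the point, J = [[5.0000, -14.0000], [16.0000, 4.0000]] (det J = 244.0000).
Solving J·Δ = −F gives Δ = (-0.7459, 0.2336).

(-0.7459, 0.2336)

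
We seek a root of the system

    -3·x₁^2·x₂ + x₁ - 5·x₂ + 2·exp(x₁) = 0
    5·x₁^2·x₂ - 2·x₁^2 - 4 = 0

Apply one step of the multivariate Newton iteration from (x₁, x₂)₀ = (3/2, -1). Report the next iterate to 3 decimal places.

(2.034, 1.752)

At (3/2, -1): F = (22.21338, -19.750).
Jacobian J = [[-6·x₁·x₂ + 2·exp(x₁) + 1, -3·x₁^2 - 5], [10·x₁·x₂ - 4·x₁, 5·x₁^2]].
At the point, J = [[18.96338, -11.750], [-21.000, 11.250]] (det J = -33.41200).
Solving J·Δ = −F gives Δ = (0.534, 2.752).
Then the next iterate is (x₁, x₂)₁ = (2.034, 1.752).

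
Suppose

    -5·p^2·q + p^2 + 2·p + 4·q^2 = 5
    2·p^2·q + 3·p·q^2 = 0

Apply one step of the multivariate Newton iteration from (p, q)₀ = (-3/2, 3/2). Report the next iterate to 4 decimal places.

(-0.8475, 0.9619)

At (-3/2, 3/2): F = (-13.6250, -3.3750).
Jacobian J = [[-10·p·q + 2·p + 2, -5·p^2 + 8·q], [4·p·q + 3·q^2, 2·p^2 + 6·p·q]].
At the point, J = [[21.5000, 0.7500], [-2.2500, -9.0000]] (det J = -191.8125).
Solving J·Δ = −F gives Δ = (0.6525, -0.5381).
Then the next iterate is (p, q)₁ = (-0.8475, 0.9619).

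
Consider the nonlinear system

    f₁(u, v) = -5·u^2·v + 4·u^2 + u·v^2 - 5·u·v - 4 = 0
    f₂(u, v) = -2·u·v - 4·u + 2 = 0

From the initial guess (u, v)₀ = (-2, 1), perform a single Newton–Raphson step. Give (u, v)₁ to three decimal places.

(0.333, 1.000)

At (-2, 1): F = (0.000, 14.000).
Jacobian J = [[-10·u·v + 8·u + v^2 - 5·v, -5·u^2 + 2·u·v - 5·u], [-2·v - 4, -2·u]].
At the point, J = [[0.000, -14.000], [-6.000, 4.000]] (det J = -84.000).
Solving J·Δ = −F gives Δ = (2.333, 0.000).
Then the next iterate is (u, v)₁ = (0.333, 1.000).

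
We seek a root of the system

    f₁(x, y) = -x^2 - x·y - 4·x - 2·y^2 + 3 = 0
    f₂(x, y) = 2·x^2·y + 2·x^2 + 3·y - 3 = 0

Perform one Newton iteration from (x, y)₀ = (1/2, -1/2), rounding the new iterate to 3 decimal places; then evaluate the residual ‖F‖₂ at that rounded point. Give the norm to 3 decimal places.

3.512

At (1/2, -1/2): F = (0.500, -4.250).
Jacobian J = [[-2·x - y - 4, -x - 4·y], [4·x·y + 4·x, 2·x^2 + 3]].
At the point, J = [[-4.500, 1.500], [1.000, 3.500]] (det J = -17.250).
Solving J·Δ = −F gives Δ = (0.471, 1.080).
Then the next iterate is (x, y)₁ = (0.971, 0.580).
Re-evaluating at (0.971, 0.580): F = (-3.06282, 1.71938), so ‖F‖₂ = 3.512.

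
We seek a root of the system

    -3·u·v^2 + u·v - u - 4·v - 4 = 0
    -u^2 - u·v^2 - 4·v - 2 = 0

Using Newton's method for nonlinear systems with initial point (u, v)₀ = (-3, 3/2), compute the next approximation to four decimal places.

(-0.6588, 1.7941)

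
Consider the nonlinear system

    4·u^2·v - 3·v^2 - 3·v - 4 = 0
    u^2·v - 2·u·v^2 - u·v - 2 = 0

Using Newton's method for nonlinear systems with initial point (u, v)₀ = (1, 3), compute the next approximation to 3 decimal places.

At (1, 3): F = (-28.000, -20.000).
Jacobian J = [[8·u·v, 4·u^2 - 6·v - 3], [2·u·v - 2·v^2 - v, u^2 - 4·u·v - u]].
At the point, J = [[24.000, -17.000], [-15.000, -12.000]] (det J = -543.000).
Solving J·Δ = −F gives Δ = (-0.007, -1.657).
Then the next iterate is (u, v)₁ = (0.993, 1.343).

(0.993, 1.343)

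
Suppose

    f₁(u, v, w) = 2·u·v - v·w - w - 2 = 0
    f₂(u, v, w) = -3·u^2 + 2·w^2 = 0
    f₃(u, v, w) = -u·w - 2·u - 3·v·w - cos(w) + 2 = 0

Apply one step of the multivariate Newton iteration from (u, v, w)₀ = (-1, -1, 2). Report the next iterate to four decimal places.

At (-1, -1, 2): F = (0.0000, 5.0000, 12.416147).
Jacobian J = [[2·v, 2·u - w, -v - 1], [-6·u, 0, 4·w], [-w - 2, -3·w, -u - 3·v + sin(w)]].
At the point, J = [[-2.0000, -4.0000, 0.0000], [6.0000, 0.0000, 8.0000], [-4.0000, -6.0000, 4.909297]] (det J = 149.823138).
Solving J·Δ = −F gives Δ = (1.9966, -0.9983, -2.1224).
Then the next iterate is (u, v, w)₁ = (0.9966, -1.9983, -0.1224).

(0.9966, -1.9983, -0.1224)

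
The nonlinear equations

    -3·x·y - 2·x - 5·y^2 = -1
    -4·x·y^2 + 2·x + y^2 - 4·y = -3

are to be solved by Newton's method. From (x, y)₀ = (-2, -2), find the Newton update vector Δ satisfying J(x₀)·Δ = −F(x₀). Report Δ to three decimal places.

(0.186, 1.010)

At (-2, -2): F = (-27.000, 43.000).
Jacobian J = [[-3·y - 2, -3·x - 10·y], [-4·y^2 + 2, -8·x·y + 2·y - 4]].
At the point, J = [[4.000, 26.000], [-14.000, -40.000]] (det J = 204.000).
Solving J·Δ = −F gives Δ = (0.186, 1.010).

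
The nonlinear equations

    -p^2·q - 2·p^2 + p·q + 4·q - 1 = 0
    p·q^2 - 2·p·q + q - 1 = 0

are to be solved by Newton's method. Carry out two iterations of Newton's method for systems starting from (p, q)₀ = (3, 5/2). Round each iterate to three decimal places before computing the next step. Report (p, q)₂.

At (3, 5/2): F = (-24.000, 5.250).
Jacobian J = [[-2·p·q - 4·p + q, -p^2 + p + 4], [q^2 - 2·q, 2·p·q - 2·p + 1]].
At the point, J = [[-24.500, -2.000], [1.250, 10.000]] (det J = -242.500).
Solving J·Δ = −F gives Δ = (-0.946, -0.407).
Then the next iterate is (p, q)₁ = (2.054, 2.093).
Round to (2.054, 2.093) and repeat: F = (-5.59700, 1.49281), J = [[-14.72104, 1.83508], [0.19465, 5.49004]].
Δ = (-0.412, -0.257), so (p, q)₂ = (1.642, 1.836).

(1.642, 1.836)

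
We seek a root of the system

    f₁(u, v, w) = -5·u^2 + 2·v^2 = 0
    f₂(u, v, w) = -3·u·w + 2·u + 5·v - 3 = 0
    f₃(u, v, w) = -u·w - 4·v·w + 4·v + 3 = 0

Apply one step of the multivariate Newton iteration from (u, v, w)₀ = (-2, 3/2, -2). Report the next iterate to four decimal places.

(-0.8820, 0.3566, -0.6212)

At (-2, 3/2, -2): F = (-15.5000, -11.5000, 17.0000).
Jacobian J = [[-10·u, 4·v, 0], [-3·w + 2, 5, -3·u], [-w, -4·w + 4, -u - 4·v]].
At the point, J = [[20.0000, 6.0000, 0.0000], [8.0000, 5.0000, 6.0000], [2.0000, 12.0000, -4.0000]] (det J = -1576.0000).
Solving J·Δ = −F gives Δ = (1.1180, -1.1434, 1.3788).
Then the next iterate is (u, v, w)₁ = (-0.8820, 0.3566, -0.6212).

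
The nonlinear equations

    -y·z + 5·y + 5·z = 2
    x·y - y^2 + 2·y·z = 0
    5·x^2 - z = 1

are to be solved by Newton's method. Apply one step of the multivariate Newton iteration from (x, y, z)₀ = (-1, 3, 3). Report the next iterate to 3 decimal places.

At (-1, 3, 3): F = (19.000, 6.000, 1.000).
Jacobian J = [[0, -z + 5, -y + 5], [y, x - 2·y + 2·z, 2·y], [10·x, 0, -1]].
At the point, J = [[0.000, 2.000, 2.000], [3.000, -1.000, 6.000], [-10.000, 0.000, -1.000]] (det J = -134.000).
Solving J·Δ = −F gives Δ = (0.336, -7.142, -2.358).
Then the next iterate is (x, y, z)₁ = (-0.664, -4.142, 0.642).

(-0.664, -4.142, 0.642)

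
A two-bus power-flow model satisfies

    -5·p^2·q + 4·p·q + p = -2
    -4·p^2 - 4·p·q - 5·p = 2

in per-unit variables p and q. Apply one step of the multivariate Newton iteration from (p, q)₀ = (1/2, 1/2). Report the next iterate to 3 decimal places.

(0.621, -3.414)

At (1/2, 1/2): F = (2.875, -6.500).
Jacobian J = [[-10·p·q + 4·q + 1, -5·p^2 + 4·p], [-8·p - 4·q - 5, -4·p]].
At the point, J = [[0.500, 0.750], [-11.000, -2.000]] (det J = 7.250).
Solving J·Δ = −F gives Δ = (0.121, -3.914).
Then the next iterate is (p, q)₁ = (0.621, -3.414).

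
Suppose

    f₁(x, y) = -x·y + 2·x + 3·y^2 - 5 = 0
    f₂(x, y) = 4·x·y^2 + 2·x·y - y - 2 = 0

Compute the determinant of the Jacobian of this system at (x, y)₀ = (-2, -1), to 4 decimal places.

41.0000

J = [[-y + 2, -x + 6·y], [4·y^2 + 2·y, 8·x·y + 2·x - 1]].
At the point, J = [[3.0000, -4.0000], [2.0000, 11.0000]].
det J = 41.0000.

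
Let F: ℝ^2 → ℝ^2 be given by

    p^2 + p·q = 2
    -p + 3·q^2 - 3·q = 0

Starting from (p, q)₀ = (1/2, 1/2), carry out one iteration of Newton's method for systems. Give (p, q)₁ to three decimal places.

At (1/2, 1/2): F = (-1.500, -1.250).
Jacobian J = [[2·p + q, p], [-1, 6·q - 3]].
At the point, J = [[1.500, 0.500], [-1.000, 0.000]] (det J = 0.500).
Solving J·Δ = −F gives Δ = (-1.250, 6.750).
Then the next iterate is (p, q)₁ = (-0.750, 7.250).

(-0.750, 7.250)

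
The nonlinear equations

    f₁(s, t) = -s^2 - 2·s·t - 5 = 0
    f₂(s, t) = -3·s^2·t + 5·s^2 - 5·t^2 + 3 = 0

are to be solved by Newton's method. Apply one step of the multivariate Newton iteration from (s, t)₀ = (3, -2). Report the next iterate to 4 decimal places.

At (3, -2): F = (-2.0000, 82.0000).
Jacobian J = [[-2·s - 2·t, -2·s], [-6·s·t + 10·s, -3·s^2 - 10·t]].
At the point, J = [[-2.0000, -6.0000], [66.0000, -7.0000]] (det J = 410.0000).
Solving J·Δ = −F gives Δ = (-1.2341, 0.0780).
Then the next iterate is (s, t)₁ = (1.7659, -1.9220).

(1.7659, -1.9220)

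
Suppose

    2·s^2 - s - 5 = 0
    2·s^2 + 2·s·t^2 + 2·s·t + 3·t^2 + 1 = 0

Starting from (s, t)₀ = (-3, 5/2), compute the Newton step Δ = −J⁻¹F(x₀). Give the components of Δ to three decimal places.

(1.231, -0.380)

At (-3, 5/2): F = (16.000, -14.750).
Jacobian J = [[4·s - 1, 0], [4·s + 2·t^2 + 2·t, 4·s·t + 2·s + 6·t]].
At the point, J = [[-13.000, 0.000], [5.500, -21.000]] (det J = 273.000).
Solving J·Δ = −F gives Δ = (1.231, -0.380).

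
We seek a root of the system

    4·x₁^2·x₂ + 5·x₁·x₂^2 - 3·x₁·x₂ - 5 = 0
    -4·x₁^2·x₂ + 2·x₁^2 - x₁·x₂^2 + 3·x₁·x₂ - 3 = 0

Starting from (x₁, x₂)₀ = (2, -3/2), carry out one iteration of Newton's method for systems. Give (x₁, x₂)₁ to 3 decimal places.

At (2, -3/2): F = (2.500, 15.500).
Jacobian J = [[8·x₁·x₂ + 5·x₂^2 - 3·x₂, 4·x₁^2 + 10·x₁·x₂ - 3·x₁], [-8·x₁·x₂ + 4·x₁ - x₂^2 + 3·x₂, -4·x₁^2 - 2·x₁·x₂ + 3·x₁]].
At the point, J = [[-8.250, -20.000], [25.250, -4.000]] (det J = 538.000).
Solving J·Δ = −F gives Δ = (-0.558, 0.355).
Then the next iterate is (x₁, x₂)₁ = (1.442, -1.145).

(1.442, -1.145)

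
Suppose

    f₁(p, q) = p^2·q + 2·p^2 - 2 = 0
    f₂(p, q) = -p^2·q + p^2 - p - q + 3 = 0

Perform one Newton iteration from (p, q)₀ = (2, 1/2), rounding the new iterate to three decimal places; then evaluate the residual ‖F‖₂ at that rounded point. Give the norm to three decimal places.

1.819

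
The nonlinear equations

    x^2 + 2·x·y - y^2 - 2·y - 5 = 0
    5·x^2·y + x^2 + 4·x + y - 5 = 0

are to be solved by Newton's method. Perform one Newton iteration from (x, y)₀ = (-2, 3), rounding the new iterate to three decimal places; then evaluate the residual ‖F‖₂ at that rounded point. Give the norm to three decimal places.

7.103

At (-2, 3): F = (-28.000, 54.000).
Jacobian J = [[2·x + 2·y, 2·x - 2·y - 2], [10·x·y + 2·x + 4, 5·x^2 + 1]].
At the point, J = [[2.000, -12.000], [-60.000, 21.000]] (det J = -678.000).
Solving J·Δ = −F gives Δ = (0.088, -2.319).
Then the next iterate is (x, y)₁ = (-1.912, 0.681).
Re-evaluating at (-1.912, 0.681): F = (-5.77416, 4.13655), so ‖F‖₂ = 7.103.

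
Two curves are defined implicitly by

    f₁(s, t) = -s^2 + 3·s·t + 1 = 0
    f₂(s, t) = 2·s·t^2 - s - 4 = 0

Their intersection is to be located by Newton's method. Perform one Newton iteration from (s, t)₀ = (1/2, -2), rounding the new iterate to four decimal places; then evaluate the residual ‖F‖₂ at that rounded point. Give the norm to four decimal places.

5.2668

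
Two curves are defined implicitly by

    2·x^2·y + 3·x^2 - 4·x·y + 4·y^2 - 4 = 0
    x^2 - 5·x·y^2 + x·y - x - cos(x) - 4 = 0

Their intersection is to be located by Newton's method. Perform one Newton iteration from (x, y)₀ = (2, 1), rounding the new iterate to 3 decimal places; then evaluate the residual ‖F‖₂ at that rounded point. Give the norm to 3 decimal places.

5.237

At (2, 1): F = (12.000, -9.58385).
Jacobian J = [[4·x·y + 6·x - 4·y, 2·x^2 - 4·x + 8·y], [2·x - 5·y^2 + y + sin(x) - 1, -10·x·y + x]].
At the point, J = [[16.000, 8.000], [-0.09070, -18.000]] (det J = -287.27438).
Solving J·Δ = −F gives Δ = (-0.485, -0.530).
Then the next iterate is (x, y)₁ = (1.515, 0.470).
Re-evaluating at (1.515, 0.470): F = (3.07859, -4.23681), so ‖F‖₂ = 5.237.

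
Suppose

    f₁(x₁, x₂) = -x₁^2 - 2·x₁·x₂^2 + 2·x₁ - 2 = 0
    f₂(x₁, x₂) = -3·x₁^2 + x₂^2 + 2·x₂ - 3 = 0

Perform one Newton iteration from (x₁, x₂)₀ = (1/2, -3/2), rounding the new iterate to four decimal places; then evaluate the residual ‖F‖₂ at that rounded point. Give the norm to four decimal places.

5.6922

At (1/2, -3/2): F = (-3.5000, -4.5000).
Jacobian J = [[-2·x₁ - 2·x₂^2 + 2, -4·x₁·x₂], [-6·x₁, 2·x₂ + 2]].
At the point, J = [[-3.5000, 3.0000], [-3.0000, -1.0000]] (det J = 12.5000).
Solving J·Δ = −F gives Δ = (-1.3600, -0.4200).
Then the next iterate is (x₁, x₂)₁ = (-0.8600, -1.9200).
Re-evaluating at (-0.8600, -1.9200): F = (1.881008, -5.3724), so ‖F‖₂ = 5.6922.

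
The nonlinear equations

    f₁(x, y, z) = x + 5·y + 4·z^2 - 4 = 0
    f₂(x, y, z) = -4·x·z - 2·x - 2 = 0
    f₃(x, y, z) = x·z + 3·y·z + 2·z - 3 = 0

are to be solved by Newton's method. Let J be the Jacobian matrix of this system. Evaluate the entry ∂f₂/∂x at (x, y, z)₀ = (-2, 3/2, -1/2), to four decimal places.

∂f₂/∂x = -4·z - 2.
At (-2, 3/2, -1/2) this is 0.0000.

0.0000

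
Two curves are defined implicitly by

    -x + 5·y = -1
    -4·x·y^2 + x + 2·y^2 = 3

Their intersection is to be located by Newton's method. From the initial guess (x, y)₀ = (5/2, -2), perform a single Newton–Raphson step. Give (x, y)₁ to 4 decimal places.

(7.2791, 1.2558)

At (5/2, -2): F = (-11.5000, -32.5000).
Jacobian J = [[-1, 5], [-4·y^2 + 1, -8·x·y + 4·y]].
At the point, J = [[-1.0000, 5.0000], [-15.0000, 32.0000]] (det J = 43.0000).
Solving J·Δ = −F gives Δ = (4.7791, 3.2558).
Then the next iterate is (x, y)₁ = (7.2791, 1.2558).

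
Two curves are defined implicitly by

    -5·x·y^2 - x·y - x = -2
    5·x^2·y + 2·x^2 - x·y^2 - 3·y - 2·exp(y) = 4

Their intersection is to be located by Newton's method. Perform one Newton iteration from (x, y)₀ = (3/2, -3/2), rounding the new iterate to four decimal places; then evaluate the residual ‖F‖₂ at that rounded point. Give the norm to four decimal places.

6.5330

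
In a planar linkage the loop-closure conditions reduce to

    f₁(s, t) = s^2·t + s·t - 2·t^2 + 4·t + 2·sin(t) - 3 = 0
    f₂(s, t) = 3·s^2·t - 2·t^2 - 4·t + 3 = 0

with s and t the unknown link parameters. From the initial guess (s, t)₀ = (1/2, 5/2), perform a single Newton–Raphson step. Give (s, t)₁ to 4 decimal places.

(-5.4632, -2.2056)

At (1/2, 5/2): F = (-2.428056, -17.6250).
Jacobian J = [[2·s·t + t, s^2 + s - 4·t + 2·cos(t) + 4], [6·s·t, 3·s^2 - 4·t - 4]].
At the point, J = [[5.0000, -6.852287], [7.5000, -13.2500]] (det J = -14.857846).
Solving J·Δ = −F gives Δ = (-5.9632, -4.7056).
Then the next iterate is (s, t)₁ = (-5.4632, -2.2056).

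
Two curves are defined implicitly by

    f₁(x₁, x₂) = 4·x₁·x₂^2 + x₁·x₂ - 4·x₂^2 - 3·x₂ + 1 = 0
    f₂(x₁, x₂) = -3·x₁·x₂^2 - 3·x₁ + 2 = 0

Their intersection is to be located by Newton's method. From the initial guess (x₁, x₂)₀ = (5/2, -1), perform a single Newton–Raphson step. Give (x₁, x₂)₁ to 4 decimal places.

(0.8333, -0.8000)

At (5/2, -1): F = (7.5000, -13.0000).
Jacobian J = [[4·x₂^2 + x₂, 8·x₁·x₂ + x₁ - 8·x₂ - 3], [-3·x₂^2 - 3, -6·x₁·x₂]].
At the point, J = [[3.0000, -12.5000], [-6.0000, 15.0000]] (det J = -30.0000).
Solving J·Δ = −F gives Δ = (-1.6667, 0.2000).
Then the next iterate is (x₁, x₂)₁ = (0.8333, -0.8000).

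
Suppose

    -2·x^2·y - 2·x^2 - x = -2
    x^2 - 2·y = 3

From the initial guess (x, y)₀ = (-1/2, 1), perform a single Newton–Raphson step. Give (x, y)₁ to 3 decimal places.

At (-1/2, 1): F = (1.500, -4.750).
Jacobian J = [[-4·x·y - 4·x - 1, -2·x^2], [2·x, -2]].
At the point, J = [[3.000, -0.500], [-1.000, -2.000]] (det J = -6.500).
Solving J·Δ = −F gives Δ = (-0.827, -1.962).
Then the next iterate is (x, y)₁ = (-1.327, -0.962).

(-1.327, -0.962)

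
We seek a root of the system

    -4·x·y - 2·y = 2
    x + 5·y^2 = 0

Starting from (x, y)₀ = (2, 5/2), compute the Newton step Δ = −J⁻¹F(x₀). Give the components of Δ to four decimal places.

At (2, 5/2): F = (-27.0000, 33.2500).
Jacobian J = [[-4·y, -4·x - 2], [1, 10·y]].
At the point, J = [[-10.0000, -10.0000], [1.0000, 25.0000]] (det J = -240.0000).
Solving J·Δ = −F gives Δ = (-1.4271, -1.2729).

(-1.4271, -1.2729)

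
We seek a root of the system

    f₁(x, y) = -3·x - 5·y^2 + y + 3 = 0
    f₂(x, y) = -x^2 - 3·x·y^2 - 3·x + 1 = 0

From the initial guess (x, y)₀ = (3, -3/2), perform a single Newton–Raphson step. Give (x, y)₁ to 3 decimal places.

At (3, -3/2): F = (-18.750, -37.250).
Jacobian J = [[-3, -10·y + 1], [-2·x - 3·y^2 - 3, -6·x·y]].
At the point, J = [[-3.000, 16.000], [-15.750, 27.000]] (det J = 171.000).
Solving J·Δ = −F gives Δ = (-0.525, 1.073).
Then the next iterate is (x, y)₁ = (2.475, -0.427).

(2.475, -0.427)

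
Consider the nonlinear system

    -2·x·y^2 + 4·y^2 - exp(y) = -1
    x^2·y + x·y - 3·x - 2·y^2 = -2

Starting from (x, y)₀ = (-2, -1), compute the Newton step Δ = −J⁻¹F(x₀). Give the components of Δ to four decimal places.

At (-2, -1): F = (8.632121, 4.0000).
Jacobian J = [[-2·y^2, -4·x·y + 8·y - exp(y)], [2·x·y + y - 3, x^2 + x - 4·y]].
At the point, J = [[-2.0000, -16.367879], [0.0000, 6.0000]] (det J = -12.0000).
Solving J·Δ = −F gives Δ = (9.7720, -0.6667).

(9.7720, -0.6667)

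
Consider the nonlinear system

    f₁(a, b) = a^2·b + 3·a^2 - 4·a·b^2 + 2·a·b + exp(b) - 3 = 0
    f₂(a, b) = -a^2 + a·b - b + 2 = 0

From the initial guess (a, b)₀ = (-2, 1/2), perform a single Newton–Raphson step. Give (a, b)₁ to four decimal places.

(-4.9422, -5.0799)

At (-2, 1/2): F = (12.648721, -3.5000).
Jacobian J = [[2·a·b + 6·a - 4·b^2 + 2·b, a^2 - 8·a·b + 2·a + exp(b)], [-2·a + b, a - 1]].
At the point, J = [[-14.0000, 9.648721], [4.5000, -3.0000]] (det J = -1.419246).
Solving J·Δ = −F gives Δ = (-2.9422, -5.5799).
Then the next iterate is (a, b)₁ = (-4.9422, -5.0799).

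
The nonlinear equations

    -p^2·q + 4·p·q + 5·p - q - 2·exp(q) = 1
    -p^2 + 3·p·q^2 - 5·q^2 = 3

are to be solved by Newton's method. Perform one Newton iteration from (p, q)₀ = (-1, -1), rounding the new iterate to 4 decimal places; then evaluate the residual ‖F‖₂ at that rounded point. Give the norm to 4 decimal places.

At (-1, -1): F = (-0.735759, -12.0000).
Jacobian J = [[-2·p·q + 4·q + 5, -p^2 + 4·p - 2·exp(q) - 1], [-2·p + 3·q^2, 6·p·q - 10·q]].
At the point, J = [[-1.0000, -6.735759], [5.0000, 16.0000]] (det J = 17.678794).
Solving J·Δ = −F gives Δ = (5.2380, -0.8869).
Then the next iterate is (p, q)₁ = (4.2380, -1.8869).
Re-evaluating at (4.2380, -1.8869): F = (23.677029, 6.504217), so ‖F‖₂ = 24.5542.

24.5542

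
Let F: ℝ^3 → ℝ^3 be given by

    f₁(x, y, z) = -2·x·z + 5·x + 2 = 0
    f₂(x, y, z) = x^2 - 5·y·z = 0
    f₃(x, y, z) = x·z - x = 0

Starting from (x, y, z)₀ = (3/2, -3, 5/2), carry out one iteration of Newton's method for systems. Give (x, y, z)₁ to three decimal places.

(-0.667, 0.460, 3.167)

At (3/2, -3, 5/2): F = (2.000, 39.750, 2.250).
Jacobian J = [[-2·z + 5, 0, -2·x], [2·x, -5·z, -5·y], [z - 1, 0, x]].
At the point, J = [[0.000, 0.000, -3.000], [3.000, -12.500, 15.000], [1.500, 0.000, 1.500]] (det J = -56.250).
Solving J·Δ = −F gives Δ = (-2.167, 3.460, 0.667).
Then the next iterate is (x, y, z)₁ = (-0.667, 0.460, 3.167).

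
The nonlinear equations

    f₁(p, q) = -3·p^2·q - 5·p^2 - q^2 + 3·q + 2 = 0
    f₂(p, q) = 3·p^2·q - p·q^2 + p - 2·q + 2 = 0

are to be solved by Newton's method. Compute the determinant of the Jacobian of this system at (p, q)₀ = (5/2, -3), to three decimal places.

118.250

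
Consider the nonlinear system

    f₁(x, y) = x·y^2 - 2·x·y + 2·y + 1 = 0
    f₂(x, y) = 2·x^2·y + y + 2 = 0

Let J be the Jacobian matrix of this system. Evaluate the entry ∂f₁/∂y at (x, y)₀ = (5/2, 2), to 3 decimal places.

∂f₁/∂y = 2·x·y - 2·x + 2.
At (5/2, 2) this is 7.000.

7.000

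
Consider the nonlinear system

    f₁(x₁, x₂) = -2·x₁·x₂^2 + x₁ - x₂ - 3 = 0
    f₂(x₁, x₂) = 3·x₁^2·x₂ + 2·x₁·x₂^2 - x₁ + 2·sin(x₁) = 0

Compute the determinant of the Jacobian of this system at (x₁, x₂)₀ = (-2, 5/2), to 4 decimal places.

J = [[-2·x₂^2 + 1, -4·x₁·x₂ - 1], [6·x₁·x₂ + 2·x₂^2 + 2·cos(x₁) - 1, 3·x₁^2 + 4·x₁·x₂]].
At the point, J = [[-11.5000, 19.0000], [-19.332294, -8.0000]].
det J = 459.3136.

459.3136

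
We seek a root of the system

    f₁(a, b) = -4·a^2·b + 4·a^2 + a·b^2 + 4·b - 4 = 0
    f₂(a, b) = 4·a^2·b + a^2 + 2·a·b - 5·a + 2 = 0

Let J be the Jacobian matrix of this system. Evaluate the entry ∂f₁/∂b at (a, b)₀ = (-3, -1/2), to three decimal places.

-29.000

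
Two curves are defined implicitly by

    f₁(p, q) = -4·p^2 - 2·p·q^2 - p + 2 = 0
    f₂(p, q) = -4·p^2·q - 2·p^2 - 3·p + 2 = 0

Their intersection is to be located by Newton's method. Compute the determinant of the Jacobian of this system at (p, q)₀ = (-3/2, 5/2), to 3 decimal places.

J = [[-8·p - 2·q^2 - 1, -4·p·q], [-8·p·q - 4·p - 3, -4·p^2]].
At the point, J = [[-1.500, 15.000], [33.000, -9.000]].
det J = -481.500.

-481.500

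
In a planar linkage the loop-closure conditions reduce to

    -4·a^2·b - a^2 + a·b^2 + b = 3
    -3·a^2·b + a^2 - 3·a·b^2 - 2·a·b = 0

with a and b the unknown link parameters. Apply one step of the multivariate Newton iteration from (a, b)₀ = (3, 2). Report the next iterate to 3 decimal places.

(1.875, 1.402)

At (3, 2): F = (-70.000, -93.000).
Jacobian J = [[-8·a·b - 2·a + b^2, -4·a^2 + 2·a·b + 1], [-6·a·b + 2·a - 3·b^2 - 2·b, -3·a^2 - 6·a·b - 2·a]].
At the point, J = [[-50.000, -23.000], [-46.000, -69.000]] (det J = 2392.000).
Solving J·Δ = −F gives Δ = (-1.125, -0.598).
Then the next iterate is (a, b)₁ = (1.875, 1.402).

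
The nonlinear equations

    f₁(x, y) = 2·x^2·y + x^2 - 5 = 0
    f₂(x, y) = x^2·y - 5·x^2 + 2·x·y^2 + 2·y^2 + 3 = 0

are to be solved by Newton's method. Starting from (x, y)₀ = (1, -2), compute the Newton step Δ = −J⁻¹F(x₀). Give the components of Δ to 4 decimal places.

At (1, -2): F = (-8.0000, 12.0000).
Jacobian J = [[4·x·y + 2·x, 2·x^2], [2·x·y - 10·x + 2·y^2, x^2 + 4·x·y + 4·y]].
At the point, J = [[-6.0000, 2.0000], [-6.0000, -15.0000]] (det J = 102.0000).
Solving J·Δ = −F gives Δ = (-0.9412, 1.1765).

(-0.9412, 1.1765)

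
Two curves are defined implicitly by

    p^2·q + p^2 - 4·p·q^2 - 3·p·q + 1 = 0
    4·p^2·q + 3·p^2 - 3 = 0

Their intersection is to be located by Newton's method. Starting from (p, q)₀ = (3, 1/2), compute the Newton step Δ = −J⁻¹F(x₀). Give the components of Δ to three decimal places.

(-1.273, -0.106)

At (3, 1/2): F = (7.000, 42.000).
Jacobian J = [[2·p·q + 2·p - 4·q^2 - 3·q, p^2 - 8·p·q - 3·p], [8·p·q + 6·p, 4·p^2]].
At the point, J = [[6.500, -12.000], [30.000, 36.000]] (det J = 594.000).
Solving J·Δ = −F gives Δ = (-1.273, -0.106).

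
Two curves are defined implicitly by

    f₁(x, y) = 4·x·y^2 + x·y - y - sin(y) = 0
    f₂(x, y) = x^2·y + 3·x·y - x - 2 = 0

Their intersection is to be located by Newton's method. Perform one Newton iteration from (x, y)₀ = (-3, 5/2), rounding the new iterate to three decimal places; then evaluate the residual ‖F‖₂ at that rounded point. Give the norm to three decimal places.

22.100

At (-3, 5/2): F = (-85.59847, 1.000).
Jacobian J = [[4·y^2 + y, 8·x·y + x - cos(y) - 1], [2·x·y + 3·y - 1, x^2 + 3·x]].
At the point, J = [[27.500, -63.19886], [-8.500, 0.000]] (det J = -537.19028).
Solving J·Δ = −F gives Δ = (0.118, -1.303).
Then the next iterate is (x, y)₁ = (-2.882, 1.197).
Re-evaluating at (-2.882, 1.197): F = (-22.09512, 0.47493), so ‖F‖₂ = 22.100.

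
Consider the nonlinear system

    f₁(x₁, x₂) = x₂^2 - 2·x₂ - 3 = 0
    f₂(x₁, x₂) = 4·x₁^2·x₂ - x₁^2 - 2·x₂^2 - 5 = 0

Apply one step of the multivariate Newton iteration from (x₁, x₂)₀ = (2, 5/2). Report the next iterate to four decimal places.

At (2, 5/2): F = (-1.7500, 18.5000).
Jacobian J = [[0, 2·x₂ - 2], [8·x₁·x₂ - 2·x₁, 4·x₁^2 - 4·x₂]].
At the point, J = [[0.0000, 3.0000], [36.0000, 6.0000]] (det J = -108.0000).
Solving J·Δ = −F gives Δ = (-0.6111, 0.5833).
Then the next iterate is (x₁, x₂)₁ = (1.3889, 3.0833).

(1.3889, 3.0833)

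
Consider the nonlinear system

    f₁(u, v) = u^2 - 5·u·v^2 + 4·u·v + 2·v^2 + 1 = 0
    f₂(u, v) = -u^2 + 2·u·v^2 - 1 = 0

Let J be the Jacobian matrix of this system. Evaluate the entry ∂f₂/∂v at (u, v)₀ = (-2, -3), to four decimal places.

∂f₂/∂v = 4·u·v.
At (-2, -3) this is 24.0000.

24.0000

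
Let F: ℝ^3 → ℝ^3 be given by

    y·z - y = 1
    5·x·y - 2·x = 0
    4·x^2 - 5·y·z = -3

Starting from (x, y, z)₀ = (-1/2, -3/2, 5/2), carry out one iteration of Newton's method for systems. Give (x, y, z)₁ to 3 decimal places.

At (-1/2, -3/2, 5/2): F = (-3.250, 4.750, 22.750).
Jacobian J = [[0, z - 1, y], [5·y - 2, 5·x, 0], [8·x, -5·z, -5·y]].
At the point, J = [[0.000, 1.500, -1.500], [-9.500, -2.500, 0.000], [-4.000, -12.500, 7.500]] (det J = -56.250).
Solving J·Δ = −F gives Δ = (0.200, 1.140, -1.027).
Then the next iterate is (x, y, z)₁ = (-0.300, -0.360, 1.473).

(-0.300, -0.360, 1.473)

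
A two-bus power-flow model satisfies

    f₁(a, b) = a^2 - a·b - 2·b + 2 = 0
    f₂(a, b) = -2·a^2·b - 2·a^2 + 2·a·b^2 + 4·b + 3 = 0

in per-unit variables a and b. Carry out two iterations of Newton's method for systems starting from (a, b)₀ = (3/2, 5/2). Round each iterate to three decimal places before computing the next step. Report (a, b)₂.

At (3/2, 5/2): F = (-4.500, 16.000).
Jacobian J = [[2·a - b, -a - 2], [-4·a·b - 4·a + 2·b^2, -2·a^2 + 4·a·b + 4]].
At the point, J = [[0.500, -3.500], [-8.500, 14.500]] (det J = -22.500).
Solving J·Δ = −F gives Δ = (-0.411, -1.344).
Then the next iterate is (a, b)₁ = (1.089, 1.156).
Round to (1.089, 1.156) and repeat: F = (-0.38496, 5.42085), J = [[1.022, -3.089], [-6.71886, 6.66369]].
Δ = (1.017, 0.212), so (a, b)₂ = (2.106, 1.368).

(2.106, 1.368)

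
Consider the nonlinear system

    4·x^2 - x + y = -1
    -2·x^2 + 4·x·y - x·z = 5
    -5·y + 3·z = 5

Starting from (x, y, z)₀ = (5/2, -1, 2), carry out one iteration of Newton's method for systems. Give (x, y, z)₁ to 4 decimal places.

At (5/2, -1, 2): F = (22.5000, -32.5000, 6.0000).
Jacobian J = [[8·x - 1, 1, 0], [-4·x + 4·y - z, 4·x, -x], [0, -5, 3]].
At the point, J = [[19.0000, 1.0000, 0.0000], [-16.0000, 10.0000, -2.5000], [0.0000, -5.0000, 3.0000]] (det J = 380.5000).
Solving J·Δ = −F gives Δ = (-1.2516, 1.2812, 0.1353).
Then the next iterate is (x, y, z)₁ = (1.2484, 0.2812, 2.1353).

(1.2484, 0.2812, 2.1353)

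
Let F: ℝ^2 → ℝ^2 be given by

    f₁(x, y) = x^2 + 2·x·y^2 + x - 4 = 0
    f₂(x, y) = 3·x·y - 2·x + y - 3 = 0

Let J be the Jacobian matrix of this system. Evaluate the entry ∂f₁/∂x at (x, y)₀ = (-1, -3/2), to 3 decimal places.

∂f₁/∂x = 2·x + 2·y^2 + 1.
At (-1, -3/2) this is 3.500.

3.500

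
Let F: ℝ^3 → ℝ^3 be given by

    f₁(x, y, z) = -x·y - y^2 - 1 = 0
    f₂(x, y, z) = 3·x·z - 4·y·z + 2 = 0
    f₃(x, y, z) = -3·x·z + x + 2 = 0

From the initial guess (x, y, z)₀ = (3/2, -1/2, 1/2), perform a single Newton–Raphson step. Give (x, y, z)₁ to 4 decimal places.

At (3/2, -1/2, 1/2): F = (-0.5000, 5.2500, 1.2500).
Jacobian J = [[-y, -x - 2·y, 0], [3·z, -4·z, 3·x - 4·y], [-3·z + 1, 0, -3·x]].
At the point, J = [[0.5000, -0.5000, 0.0000], [1.5000, -2.0000, 6.5000], [-0.5000, 0.0000, -4.5000]] (det J = 2.7500).
Solving J·Δ = −F gives Δ = (7.4091, 6.4091, -0.5455).
Then the next iterate is (x, y, z)₁ = (8.9091, 5.9091, -0.0455).

(8.9091, 5.9091, -0.0455)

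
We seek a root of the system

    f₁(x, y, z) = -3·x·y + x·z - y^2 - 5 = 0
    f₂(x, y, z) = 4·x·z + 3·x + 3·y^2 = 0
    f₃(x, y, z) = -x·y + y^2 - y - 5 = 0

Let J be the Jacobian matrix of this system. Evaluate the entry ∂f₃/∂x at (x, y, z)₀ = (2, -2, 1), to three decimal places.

∂f₃/∂x = -y.
At (2, -2, 1) this is 2.000.

2.000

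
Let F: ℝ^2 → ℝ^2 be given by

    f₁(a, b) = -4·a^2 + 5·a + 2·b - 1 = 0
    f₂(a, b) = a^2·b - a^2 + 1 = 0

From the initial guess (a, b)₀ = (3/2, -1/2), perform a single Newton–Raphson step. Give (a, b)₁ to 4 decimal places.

(1.0370, -0.3704)

At (3/2, -1/2): F = (-3.5000, -2.3750).
Jacobian J = [[-8·a + 5, 2], [2·a·b - 2·a, a^2]].
At the point, J = [[-7.0000, 2.0000], [-4.5000, 2.2500]] (det J = -6.7500).
Solving J·Δ = −F gives Δ = (-0.4630, 0.1296).
Then the next iterate is (a, b)₁ = (1.0370, -0.3704).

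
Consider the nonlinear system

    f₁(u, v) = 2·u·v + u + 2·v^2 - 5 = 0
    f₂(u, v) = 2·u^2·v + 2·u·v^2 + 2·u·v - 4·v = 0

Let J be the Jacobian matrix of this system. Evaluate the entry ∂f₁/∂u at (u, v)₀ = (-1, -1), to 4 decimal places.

-1.0000

∂f₁/∂u = 2·v + 1.
At (-1, -1) this is -1.0000.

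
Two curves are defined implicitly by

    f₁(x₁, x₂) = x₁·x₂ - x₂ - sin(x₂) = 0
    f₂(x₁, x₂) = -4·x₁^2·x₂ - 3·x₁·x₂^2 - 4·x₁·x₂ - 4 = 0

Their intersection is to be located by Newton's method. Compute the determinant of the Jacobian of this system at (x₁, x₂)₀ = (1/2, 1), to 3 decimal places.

-17.443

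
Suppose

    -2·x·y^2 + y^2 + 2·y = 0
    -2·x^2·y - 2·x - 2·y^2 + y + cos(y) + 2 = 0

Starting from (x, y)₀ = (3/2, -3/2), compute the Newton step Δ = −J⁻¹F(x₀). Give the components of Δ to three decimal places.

(-0.346, 0.743)

At (3/2, -3/2): F = (-7.500, -0.17926).
Jacobian J = [[-2·y^2, -4·x·y + 2·y + 2], [-4·x·y - 2, -2·x^2 - 4·y - sin(y) + 1]].
At the point, J = [[-4.500, 8.000], [7.000, 3.49749]] (det J = -71.73873).
Solving J·Δ = −F gives Δ = (-0.346, 0.743).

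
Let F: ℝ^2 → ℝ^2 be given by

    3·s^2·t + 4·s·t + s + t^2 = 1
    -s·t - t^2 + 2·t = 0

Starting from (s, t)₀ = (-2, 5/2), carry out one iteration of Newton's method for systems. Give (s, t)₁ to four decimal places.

(-0.8675, 3.4187)

At (-2, 5/2): F = (13.2500, 3.7500).
Jacobian J = [[6·s·t + 4·t + 1, 3·s^2 + 4·s + 2·t], [-t, -s - 2·t + 2]].
At the point, J = [[-19.0000, 9.0000], [-2.5000, -1.0000]] (det J = 41.5000).
Solving J·Δ = −F gives Δ = (1.1325, 0.9187).
Then the next iterate is (s, t)₁ = (-0.8675, 3.4187).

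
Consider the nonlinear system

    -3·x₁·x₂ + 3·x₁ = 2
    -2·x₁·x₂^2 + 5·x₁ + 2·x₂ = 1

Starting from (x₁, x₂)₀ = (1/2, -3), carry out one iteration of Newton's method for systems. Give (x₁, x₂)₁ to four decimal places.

(0.3464, -1.5621)

At (1/2, -3): F = (4.0000, -13.5000).
Jacobian J = [[-3·x₂ + 3, -3·x₁], [-2·x₂^2 + 5, -4·x₁·x₂ + 2]].
At the point, J = [[12.0000, -1.5000], [-13.0000, 8.0000]] (det J = 76.5000).
Solving J·Δ = −F gives Δ = (-0.1536, 1.4379).
Then the next iterate is (x₁, x₂)₁ = (0.3464, -1.5621).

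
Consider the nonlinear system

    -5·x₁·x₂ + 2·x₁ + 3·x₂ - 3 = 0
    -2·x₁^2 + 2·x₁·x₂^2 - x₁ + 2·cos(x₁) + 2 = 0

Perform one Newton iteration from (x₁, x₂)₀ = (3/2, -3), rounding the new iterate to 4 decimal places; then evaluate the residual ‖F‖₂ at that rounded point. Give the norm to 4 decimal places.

At (3/2, -3): F = (13.5000, 23.141474).
Jacobian J = [[-5·x₂ + 2, -5·x₁ + 3], [-4·x₁ + 2·x₂^2 - 2·sin(x₁) - 1, 4·x₁·x₂]].
At the point, J = [[17.0000, -4.5000], [9.005010, -18.0000]] (det J = -265.477455).
Solving J·Δ = −F gives Δ = (-0.5231, 1.0240).
Then the next iterate is (x₁, x₂)₁ = (0.9769, -1.9760).
Re-evaluating at (0.9769, -1.9760): F = (2.677572, 7.862382), so ‖F‖₂ = 8.3058.

8.3058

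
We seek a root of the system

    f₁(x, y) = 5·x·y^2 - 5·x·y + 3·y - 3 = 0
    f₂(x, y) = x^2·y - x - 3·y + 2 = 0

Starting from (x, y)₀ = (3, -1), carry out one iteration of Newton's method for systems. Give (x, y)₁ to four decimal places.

At (3, -1): F = (24.0000, -7.0000).
Jacobian J = [[5·y^2 - 5·y, 10·x·y - 5·x + 3], [2·x·y - 1, x^2 - 3]].
At the point, J = [[10.0000, -42.0000], [-7.0000, 6.0000]] (det J = -234.0000).
Solving J·Δ = −F gives Δ = (-0.6410, 0.4188).
Then the next iterate is (x, y)₁ = (2.3590, -0.5812).

(2.3590, -0.5812)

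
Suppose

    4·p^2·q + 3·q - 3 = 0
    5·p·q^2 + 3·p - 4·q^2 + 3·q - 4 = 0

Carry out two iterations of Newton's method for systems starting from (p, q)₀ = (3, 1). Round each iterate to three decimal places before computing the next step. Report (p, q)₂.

(-0.971, 1.146)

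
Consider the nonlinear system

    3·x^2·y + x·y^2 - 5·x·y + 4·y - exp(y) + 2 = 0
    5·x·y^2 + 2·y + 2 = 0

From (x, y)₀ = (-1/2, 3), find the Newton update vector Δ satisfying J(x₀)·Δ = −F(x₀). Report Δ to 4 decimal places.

(0.2410, -0.2811)

At (-1/2, 3): F = (-0.835537, -14.5000).
Jacobian J = [[6·x·y + y^2 - 5·y, 3·x^2 + 2·x·y - 5·x - exp(y) + 4], [5·y^2, 10·x·y + 2]].
At the point, J = [[-15.0000, -15.835537], [45.0000, -13.0000]] (det J = 907.599162).
Solving J·Δ = −F gives Δ = (0.2410, -0.2811).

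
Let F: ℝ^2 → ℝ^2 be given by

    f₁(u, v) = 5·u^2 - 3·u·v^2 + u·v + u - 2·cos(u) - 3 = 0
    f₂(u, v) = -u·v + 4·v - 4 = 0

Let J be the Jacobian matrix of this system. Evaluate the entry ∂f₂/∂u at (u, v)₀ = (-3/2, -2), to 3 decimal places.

2.000

∂f₂/∂u = -v.
At (-3/2, -2) this is 2.000.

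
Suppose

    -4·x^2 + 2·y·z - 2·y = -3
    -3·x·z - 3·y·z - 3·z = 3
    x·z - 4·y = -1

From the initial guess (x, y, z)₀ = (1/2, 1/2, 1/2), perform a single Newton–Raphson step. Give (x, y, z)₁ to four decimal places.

At (1/2, 1/2, 1/2): F = (1.5000, -6.0000, -0.7500).
Jacobian J = [[-8·x, 2·z - 2, 2·y], [-3·z, -3·z, -3·x - 3·y - 3], [z, -4, x]].
At the point, J = [[-4.0000, -1.0000, 1.0000], [-1.5000, -1.5000, -6.0000], [0.5000, -4.0000, 0.5000]] (det J = 108.0000).
Solving J·Δ = −F gives Δ = (0.2014, -0.2847, -0.9792).
Then the next iterate is (x, y, z)₁ = (0.7014, 0.2153, -0.4792).

(0.7014, 0.2153, -0.4792)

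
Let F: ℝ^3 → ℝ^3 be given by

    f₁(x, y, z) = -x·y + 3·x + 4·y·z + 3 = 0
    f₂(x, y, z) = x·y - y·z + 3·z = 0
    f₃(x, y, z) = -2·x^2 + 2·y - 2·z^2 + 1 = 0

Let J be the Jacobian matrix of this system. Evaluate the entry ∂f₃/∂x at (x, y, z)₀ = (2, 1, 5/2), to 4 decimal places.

-8.0000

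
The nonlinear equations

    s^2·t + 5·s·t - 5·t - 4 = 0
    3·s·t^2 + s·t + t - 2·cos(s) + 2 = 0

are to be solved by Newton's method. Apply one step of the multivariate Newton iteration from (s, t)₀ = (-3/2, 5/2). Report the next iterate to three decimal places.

At (-3/2, 5/2): F = (-29.625, -27.51647).
Jacobian J = [[2·s·t + 5·t, s^2 + 5·s - 5], [3·t^2 + t + 2·sin(s), 6·s·t + s + 1]].
At the point, J = [[5.000, -10.250], [19.25501, -23.000]] (det J = 82.36385).
Solving J·Δ = −F gives Δ = (-4.848, -5.255).
Then the next iterate is (s, t)₁ = (-6.348, -2.755).

(-6.348, -2.755)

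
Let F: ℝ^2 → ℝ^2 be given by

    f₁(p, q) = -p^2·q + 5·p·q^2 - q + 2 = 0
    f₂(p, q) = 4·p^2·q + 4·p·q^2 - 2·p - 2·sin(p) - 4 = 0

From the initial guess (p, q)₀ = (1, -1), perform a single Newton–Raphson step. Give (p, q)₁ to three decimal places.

(-0.135, -0.912)

At (1, -1): F = (9.000, -7.68294).
Jacobian J = [[-2·p·q + 5·q^2, -p^2 + 10·p·q - 1], [8·p·q + 4·q^2 - 2·cos(p) - 2, 4·p^2 + 8·p·q]].
At the point, J = [[7.000, -12.000], [-7.08060, -4.000]] (det J = -112.96726).
Solving J·Δ = −F gives Δ = (-1.135, 0.088).
Then the next iterate is (p, q)₁ = (-0.135, -0.912).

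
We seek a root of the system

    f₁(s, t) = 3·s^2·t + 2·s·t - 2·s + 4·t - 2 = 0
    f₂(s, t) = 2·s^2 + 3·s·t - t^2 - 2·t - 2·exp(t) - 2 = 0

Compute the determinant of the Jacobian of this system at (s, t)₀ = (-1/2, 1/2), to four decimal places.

21.3686

J = [[6·s·t + 2·t - 2, 3·s^2 + 2·s + 4], [4·s + 3·t, 3·s - 2·t - 2·exp(t) - 2]].
At the point, J = [[-2.5000, 3.7500], [-0.5000, -7.797443]].
det J = 21.3686.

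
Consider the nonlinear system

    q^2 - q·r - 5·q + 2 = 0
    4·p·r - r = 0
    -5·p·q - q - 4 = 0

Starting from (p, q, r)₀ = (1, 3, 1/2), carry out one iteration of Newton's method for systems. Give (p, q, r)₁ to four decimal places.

(8.7778, -20.1111, -5.1852)

At (1, 3, 1/2): F = (-5.5000, 1.5000, -22.0000).
Jacobian J = [[0, 2·q - r - 5, -q], [4·r, 0, 4·p - 1], [-5·q, -5·p - 1, 0]].
At the point, J = [[0.0000, 0.5000, -3.0000], [2.0000, 0.0000, 3.0000], [-15.0000, -6.0000, 0.0000]] (det J = 13.5000).
Solving J·Δ = −F gives Δ = (7.7778, -23.1111, -5.6852).
Then the next iterate is (p, q, r)₁ = (8.7778, -20.1111, -5.1852).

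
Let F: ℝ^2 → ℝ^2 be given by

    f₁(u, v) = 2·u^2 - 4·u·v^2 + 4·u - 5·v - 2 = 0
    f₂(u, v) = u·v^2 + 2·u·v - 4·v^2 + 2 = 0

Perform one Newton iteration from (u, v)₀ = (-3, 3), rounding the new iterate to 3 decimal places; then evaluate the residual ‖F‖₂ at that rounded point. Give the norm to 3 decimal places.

28.584

At (-3, 3): F = (97.000, -79.000).
Jacobian J = [[4·u - 4·v^2 + 4, -8·u·v - 5], [v^2 + 2·v, 2·u·v + 2·u - 8·v]].
At the point, J = [[-44.000, 67.000], [15.000, -48.000]] (det J = 1107.000).
Solving J·Δ = −F gives Δ = (-0.575, -1.826).
Then the next iterate is (u, v)₁ = (-3.575, 1.174).
Re-evaluating at (-3.575, 1.174): F = (23.10060, -16.83454), so ‖F‖₂ = 28.584.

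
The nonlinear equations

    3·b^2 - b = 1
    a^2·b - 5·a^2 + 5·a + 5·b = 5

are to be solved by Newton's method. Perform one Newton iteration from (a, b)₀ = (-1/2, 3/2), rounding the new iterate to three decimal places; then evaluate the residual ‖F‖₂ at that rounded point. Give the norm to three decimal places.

At (-1/2, 3/2): F = (4.250, -0.875).
Jacobian J = [[0, 6·b - 1], [2·a·b - 10·a + 5, a^2 + 5]].
At the point, J = [[0.000, 8.000], [8.500, 5.250]] (det J = -68.000).
Solving J·Δ = −F gives Δ = (0.431, -0.531).
Then the next iterate is (a, b)₁ = (-0.069, 0.969).
Re-evaluating at (-0.069, 0.969): F = (0.84788, -0.51919), so ‖F‖₂ = 0.994.

0.994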